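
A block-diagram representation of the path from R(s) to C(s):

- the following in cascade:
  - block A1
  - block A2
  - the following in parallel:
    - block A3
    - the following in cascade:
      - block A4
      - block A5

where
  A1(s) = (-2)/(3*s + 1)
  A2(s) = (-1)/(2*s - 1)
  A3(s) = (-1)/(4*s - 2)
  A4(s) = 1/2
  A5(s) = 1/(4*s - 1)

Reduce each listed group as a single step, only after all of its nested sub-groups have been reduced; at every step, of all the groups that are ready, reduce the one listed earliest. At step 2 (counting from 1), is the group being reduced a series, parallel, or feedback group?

Step 1. reduce the series chain A4, A5
Step 2. combine A3, (A4*A5) in parallel
Step 3. series reduction of A1, A2, (A3+(A4*A5))
Step 2: parallel.

Therefore the answer is parallel.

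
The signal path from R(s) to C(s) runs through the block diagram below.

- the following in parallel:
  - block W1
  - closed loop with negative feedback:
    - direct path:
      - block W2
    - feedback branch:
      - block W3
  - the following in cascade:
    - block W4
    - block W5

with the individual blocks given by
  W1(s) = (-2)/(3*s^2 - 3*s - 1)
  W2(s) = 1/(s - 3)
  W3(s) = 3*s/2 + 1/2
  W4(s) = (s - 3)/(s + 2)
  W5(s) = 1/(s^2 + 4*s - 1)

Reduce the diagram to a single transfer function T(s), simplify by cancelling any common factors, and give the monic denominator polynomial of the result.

Answer: s^6 + 4*s^5 - 13*s^4/3 - 35*s^3/3 + 32*s^2/3 + s - 2/3

Working:
[1] close the feedback loop around W2, W3; result 2/(5*s - 5)
[2] cascade W4, W5; result (s - 3)/(s^3 + 6*s^2 + 7*s - 2)
[3] reduce the parallel group W1, [W2/(1+W2*W3)], (W4*W5); result (6*s^5 + 35*s^4 - 121*s^3 + 24*s^2 + 63*s - 31)/(15*s^6 + 60*s^5 - 65*s^4 - 175*s^3 + 160*s^2 + 15*s - 10)
Step 3 gives the fully reduced T(s), with no common factor left to cancel. The denominator's leading coefficient is 15, so divide each of its coefficients by 15 to get the monic form.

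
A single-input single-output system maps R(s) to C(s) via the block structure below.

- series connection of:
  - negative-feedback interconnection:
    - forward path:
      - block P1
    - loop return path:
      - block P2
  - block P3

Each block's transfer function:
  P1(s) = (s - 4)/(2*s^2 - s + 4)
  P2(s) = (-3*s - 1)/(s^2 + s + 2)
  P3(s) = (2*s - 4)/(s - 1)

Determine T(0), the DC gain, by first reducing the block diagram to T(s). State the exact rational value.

First reduce the diagram to T(s).

1. reduce the feedback loop with forward P1 and return P2 -> (s^3 - 3*s^2 - 2*s - 8)/(2*s^4 + s^3 + 4*s^2 + 13*s + 12)
2. series reduction of [P1/(1+P1*P2)], P3 -> (2*s^4 - 10*s^3 + 8*s^2 - 8*s + 32)/(2*s^5 - s^4 + 3*s^3 + 9*s^2 - s - 12)
The step-2 result is T(s). Setting s = 0: T(0) = 32/(-12) = -8/3.

Answer: -8/3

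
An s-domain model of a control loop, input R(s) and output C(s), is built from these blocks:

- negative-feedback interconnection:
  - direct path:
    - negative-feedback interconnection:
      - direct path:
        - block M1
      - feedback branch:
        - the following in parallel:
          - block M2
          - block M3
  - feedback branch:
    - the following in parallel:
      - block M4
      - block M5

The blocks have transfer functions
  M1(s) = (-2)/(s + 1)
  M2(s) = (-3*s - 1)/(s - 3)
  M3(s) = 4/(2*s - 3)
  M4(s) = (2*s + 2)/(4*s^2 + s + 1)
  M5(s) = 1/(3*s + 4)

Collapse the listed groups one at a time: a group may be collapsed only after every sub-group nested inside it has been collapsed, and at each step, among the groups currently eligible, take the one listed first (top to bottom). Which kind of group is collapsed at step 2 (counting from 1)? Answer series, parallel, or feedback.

Answer: feedback

Working:
[1] parallel reduction of M2, M3
[2] apply the feedback formula to M1, (M2+M3)
[3] sum the parallel branches M4, M5
[4] collapse the loop ([M1/(1+M1*(M2+M3))] forward, (M4+M5) return)
At step 2 the group reduced is feedback.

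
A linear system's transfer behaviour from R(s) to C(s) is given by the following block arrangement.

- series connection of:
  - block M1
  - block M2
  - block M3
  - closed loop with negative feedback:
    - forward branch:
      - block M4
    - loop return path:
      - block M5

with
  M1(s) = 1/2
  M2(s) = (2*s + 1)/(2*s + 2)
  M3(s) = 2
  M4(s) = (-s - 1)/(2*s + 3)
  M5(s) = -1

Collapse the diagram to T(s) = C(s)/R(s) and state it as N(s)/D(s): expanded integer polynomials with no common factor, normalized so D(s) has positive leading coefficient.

Reducing step by step:

Step 1. reduce the feedback loop with forward M4 and return M5 = (-s - 1)/(3*s + 4)
Step 2. combine M1, M2, M3, [M4/(1+M4*M5)] in series - this is the overall T(s), already in the required normalized form

Answer: (-2*s - 1)/(6*s + 8)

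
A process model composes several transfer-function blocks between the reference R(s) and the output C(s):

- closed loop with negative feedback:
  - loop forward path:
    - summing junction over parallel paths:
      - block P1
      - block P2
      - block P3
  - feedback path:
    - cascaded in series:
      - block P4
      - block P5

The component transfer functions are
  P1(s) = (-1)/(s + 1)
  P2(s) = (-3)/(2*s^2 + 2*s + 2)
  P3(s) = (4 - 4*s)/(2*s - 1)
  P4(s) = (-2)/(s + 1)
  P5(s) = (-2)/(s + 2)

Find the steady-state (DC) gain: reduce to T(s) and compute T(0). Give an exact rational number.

1. sum the parallel branches P1, P2, P3 gives (-8*s^4 - 12*s^3 - 8*s^2 + 3*s + 13)/(4*s^4 + 6*s^3 + 4*s^2 - 2)
2. multiply P4, P5 (series) gives 4/(s^2 + 3*s + 2)
3. collapse the loop ((P1+P2+P3) forward, (P4*P5) return) gives (-8*s^6 - 36*s^5 - 60*s^4 - 45*s^3 + 6*s^2 + 45*s + 26)/(4*s^6 + 18*s^5 - 2*s^4 - 24*s^3 - 26*s^2 + 6*s + 48)
Evaluating the step-3 result (the overall T(s)) at s = 0 gives T(0) = 26/48 = 13/24.

Final answer: 13/24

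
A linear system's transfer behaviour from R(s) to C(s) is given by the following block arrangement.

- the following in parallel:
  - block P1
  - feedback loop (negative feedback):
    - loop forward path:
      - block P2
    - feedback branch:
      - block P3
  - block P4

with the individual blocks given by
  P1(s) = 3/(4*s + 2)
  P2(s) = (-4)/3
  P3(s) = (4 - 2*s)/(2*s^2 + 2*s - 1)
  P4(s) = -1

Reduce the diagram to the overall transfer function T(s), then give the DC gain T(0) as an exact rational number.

The answer is 11/38.

Reasoning:
Step 1. close the feedback loop around P2, P3 -> (-8*s^2 - 8*s + 4)/(6*s^2 + 14*s - 19)
Step 2. combine P1, [P2/(1+P2*P3)], P4 in parallel -> (-56*s^3 - 98*s^2 + 90*s - 11)/(24*s^3 + 68*s^2 - 48*s - 38)
That last expression is T(s); at s = 0 only the constant terms survive, so T(0) = -11/(-38) = 11/38.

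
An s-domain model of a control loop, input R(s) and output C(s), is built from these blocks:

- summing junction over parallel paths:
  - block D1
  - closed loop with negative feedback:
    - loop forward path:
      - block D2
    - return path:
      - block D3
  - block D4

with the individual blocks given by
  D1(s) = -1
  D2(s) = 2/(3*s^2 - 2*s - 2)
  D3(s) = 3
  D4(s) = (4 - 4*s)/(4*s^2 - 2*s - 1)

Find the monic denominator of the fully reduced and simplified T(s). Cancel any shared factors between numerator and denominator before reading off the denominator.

1. close the feedback loop around D2, D3: 2/(3*s^2 - 2*s + 4)
2. reduce the parallel group D1, [D2/(1+D2*D3)], D4: (-12*s^4 + 2*s^3 + 11*s^2 - 22*s + 18)/(12*s^4 - 14*s^3 + 17*s^2 - 6*s - 4)
That last expression is T(s), already simplified. Scaling its denominator by 1/12 (the reciprocal of the leading coefficient) yields the monic denominator.

Hence the answer: s^4 - 7*s^3/6 + 17*s^2/12 - s/2 - 1/3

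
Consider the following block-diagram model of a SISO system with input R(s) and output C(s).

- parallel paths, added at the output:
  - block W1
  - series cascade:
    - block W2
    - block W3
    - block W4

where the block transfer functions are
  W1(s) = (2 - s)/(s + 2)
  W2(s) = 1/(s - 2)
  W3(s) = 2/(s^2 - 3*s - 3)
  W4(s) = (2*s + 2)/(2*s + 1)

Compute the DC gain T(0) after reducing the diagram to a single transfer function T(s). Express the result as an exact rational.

Answer: 5/3

Working:
1. reduce the series chain W2, W3, W4, giving (4*s + 4)/(2*s^4 - 9*s^3 + s^2 + 15*s + 6)
2. combine W1, (W2*W3*W4) in parallel, giving (-2*s^5 + 13*s^4 - 19*s^3 - 9*s^2 + 36*s + 20)/(2*s^5 - 5*s^4 - 17*s^3 + 17*s^2 + 36*s + 12)
The step-2 result is T(s). Setting s = 0: T(0) = 20/12 = 5/3.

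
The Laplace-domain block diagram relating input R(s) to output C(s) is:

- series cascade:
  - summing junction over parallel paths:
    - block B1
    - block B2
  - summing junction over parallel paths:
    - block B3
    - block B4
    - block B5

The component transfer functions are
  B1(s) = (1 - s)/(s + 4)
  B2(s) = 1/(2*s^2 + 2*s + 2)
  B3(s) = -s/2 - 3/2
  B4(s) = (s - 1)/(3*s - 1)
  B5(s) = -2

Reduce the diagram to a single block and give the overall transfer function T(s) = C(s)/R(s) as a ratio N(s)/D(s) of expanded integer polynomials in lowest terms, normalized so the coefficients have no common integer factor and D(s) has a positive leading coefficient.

Reducing step by step:

Step 1: parallel reduction of B1, B2; result (-2*s^3 + s + 6)/(2*s^3 + 10*s^2 + 10*s + 8)
Step 2: combine B3, B4, B5 in parallel; result (-3*s^2 - 18*s + 5)/(6*s - 2)
Step 3: reduce the series chain (B1+B2), (B3+B4+B5); the result is T(s) itself (integer coefficients, no common factor, positive leading denominator coefficient)

Answer: (6*s^5 + 36*s^4 - 13*s^3 - 36*s^2 - 103*s + 30)/(12*s^4 + 56*s^3 + 40*s^2 + 28*s - 16)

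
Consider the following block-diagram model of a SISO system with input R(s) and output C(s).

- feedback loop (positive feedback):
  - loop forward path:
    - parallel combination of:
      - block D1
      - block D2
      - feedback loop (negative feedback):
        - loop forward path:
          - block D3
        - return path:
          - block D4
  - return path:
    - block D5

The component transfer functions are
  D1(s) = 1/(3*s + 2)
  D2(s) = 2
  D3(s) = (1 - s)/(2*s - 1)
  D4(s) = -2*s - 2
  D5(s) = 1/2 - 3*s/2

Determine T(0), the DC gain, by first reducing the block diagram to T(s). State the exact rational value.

The answer is -26.

Reasoning:
Step 1 - reduce the feedback loop with forward D3 and return D4; result (1 - s)/(2*s^2 + 2*s - 3)
Step 2 - sum the parallel branches D1, D2, [D3/(1+D3*D4)]; result (12*s^3 + 19*s^2 - 7*s - 13)/(6*s^3 + 10*s^2 - 5*s - 6)
Step 3 - reduce the feedback loop with forward (D1+D2+[D3/(1+D3*D4)]) and return D5; result (24*s^3 + 38*s^2 - 14*s - 26)/(36*s^4 + 57*s^3 - 20*s^2 - 42*s + 1)
That last expression is T(s); at s = 0 only the constant terms survive, so T(0) = -26/1 = -26.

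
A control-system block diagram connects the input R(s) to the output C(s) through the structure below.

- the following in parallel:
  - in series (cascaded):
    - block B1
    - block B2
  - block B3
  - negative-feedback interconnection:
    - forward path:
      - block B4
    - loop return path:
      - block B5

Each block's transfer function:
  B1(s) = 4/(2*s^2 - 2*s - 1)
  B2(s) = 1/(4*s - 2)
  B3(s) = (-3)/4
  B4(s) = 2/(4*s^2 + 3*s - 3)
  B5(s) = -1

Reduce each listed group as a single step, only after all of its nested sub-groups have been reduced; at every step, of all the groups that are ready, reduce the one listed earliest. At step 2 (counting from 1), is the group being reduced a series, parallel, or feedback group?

1. reduce the series chain B1, B2
2. close the feedback loop around B4, B5
3. sum the parallel branches (B1*B2), B3, [B4/(1+B4*B5)]
Step 2: feedback.

Answer: feedback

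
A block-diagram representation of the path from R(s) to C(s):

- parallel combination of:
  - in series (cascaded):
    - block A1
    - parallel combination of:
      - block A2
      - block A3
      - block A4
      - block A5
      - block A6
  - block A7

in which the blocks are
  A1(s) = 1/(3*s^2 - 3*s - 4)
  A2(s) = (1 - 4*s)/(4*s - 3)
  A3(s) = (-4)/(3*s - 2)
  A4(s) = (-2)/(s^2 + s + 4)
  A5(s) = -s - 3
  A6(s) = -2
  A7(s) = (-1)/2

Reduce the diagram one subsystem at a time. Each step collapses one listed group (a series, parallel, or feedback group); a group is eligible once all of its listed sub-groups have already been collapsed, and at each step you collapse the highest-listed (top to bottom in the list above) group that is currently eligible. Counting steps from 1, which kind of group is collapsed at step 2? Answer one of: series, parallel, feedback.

Reducing step by step:

(1) add A2, A3, A4, A5, A6 (parallel)
(2) series reduction of A1, (A2+A3+A4+A5+A6)
(3) reduce the parallel group (A1*(A2+A3+A4+A5+A6)), A7
Step 2: series.

Answer: series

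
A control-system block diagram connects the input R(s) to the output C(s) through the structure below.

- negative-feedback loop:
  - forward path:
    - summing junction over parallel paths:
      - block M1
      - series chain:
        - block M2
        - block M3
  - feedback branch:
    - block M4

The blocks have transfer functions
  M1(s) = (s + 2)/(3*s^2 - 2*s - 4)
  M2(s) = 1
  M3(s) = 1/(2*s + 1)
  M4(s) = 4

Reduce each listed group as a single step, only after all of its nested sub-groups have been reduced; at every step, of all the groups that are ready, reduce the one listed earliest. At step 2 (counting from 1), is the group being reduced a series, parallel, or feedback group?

The answer is parallel.

Reasoning:
Step 1. reduce the series chain M2, M3
Step 2. parallel reduction of M1, (M2*M3)
Step 3. close the feedback loop around (M1+(M2*M3)), M4
At step 2 the group reduced is parallel.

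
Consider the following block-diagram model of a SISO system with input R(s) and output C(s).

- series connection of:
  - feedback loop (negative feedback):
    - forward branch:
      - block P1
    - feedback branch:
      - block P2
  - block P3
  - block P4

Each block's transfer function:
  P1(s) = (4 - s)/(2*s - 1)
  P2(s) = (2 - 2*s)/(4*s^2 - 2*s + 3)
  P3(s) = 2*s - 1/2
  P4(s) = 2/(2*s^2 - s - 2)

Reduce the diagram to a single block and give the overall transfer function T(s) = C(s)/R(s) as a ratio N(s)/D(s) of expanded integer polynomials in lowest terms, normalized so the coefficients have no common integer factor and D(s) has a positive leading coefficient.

(1) feedback reduction of P1, P2 -> (-4*s^3 + 18*s^2 - 11*s + 12)/(8*s^3 - 6*s^2 - 2*s + 5)
(2) combine [P1/(1+P1*P2)], P3, P4 in series: this yields T(s), and no further normalization is needed

Hence the answer: (-16*s^4 + 76*s^3 - 62*s^2 + 59*s - 12)/(16*s^5 - 20*s^4 - 14*s^3 + 24*s^2 - s - 10)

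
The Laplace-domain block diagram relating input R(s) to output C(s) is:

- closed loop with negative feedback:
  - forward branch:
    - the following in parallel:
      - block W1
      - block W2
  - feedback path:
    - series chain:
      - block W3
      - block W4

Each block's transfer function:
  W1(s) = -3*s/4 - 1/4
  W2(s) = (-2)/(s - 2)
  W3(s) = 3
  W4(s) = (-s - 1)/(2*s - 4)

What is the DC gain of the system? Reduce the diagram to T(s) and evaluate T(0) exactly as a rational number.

1. parallel reduction of W1, W2, giving (-3*s^2 + 5*s - 6)/(4*s - 8)
2. cascade W3, W4, giving (-3*s - 3)/(2*s - 4)
3. close the feedback loop around (W1+W2), (W3*W4), giving (-6*s^3 + 22*s^2 - 32*s + 24)/(9*s^3 + 2*s^2 - 29*s + 50)
The step-3 result is T(s). Setting s = 0: T(0) = 24/50 = 12/25.

Therefore the answer is 12/25.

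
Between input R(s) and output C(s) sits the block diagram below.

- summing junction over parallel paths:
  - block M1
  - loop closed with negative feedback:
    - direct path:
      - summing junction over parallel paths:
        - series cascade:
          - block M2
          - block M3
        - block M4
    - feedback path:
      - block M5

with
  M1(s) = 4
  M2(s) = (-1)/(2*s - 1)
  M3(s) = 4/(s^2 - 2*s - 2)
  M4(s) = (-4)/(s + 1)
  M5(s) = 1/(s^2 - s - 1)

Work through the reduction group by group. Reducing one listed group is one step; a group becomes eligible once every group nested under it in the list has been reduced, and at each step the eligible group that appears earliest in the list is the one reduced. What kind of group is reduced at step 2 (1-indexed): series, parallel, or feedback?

Answer: parallel

Working:
(1) combine M2, M3 in series
(2) add (M2*M3), M4 (parallel)
(3) reduce the feedback loop with forward ((M2*M3)+M4) and return M5
(4) sum the parallel branches M1, [((M2*M3)+M4)/(1+((M2*M3)+M4)*M5)]
At step 2 the group reduced is parallel.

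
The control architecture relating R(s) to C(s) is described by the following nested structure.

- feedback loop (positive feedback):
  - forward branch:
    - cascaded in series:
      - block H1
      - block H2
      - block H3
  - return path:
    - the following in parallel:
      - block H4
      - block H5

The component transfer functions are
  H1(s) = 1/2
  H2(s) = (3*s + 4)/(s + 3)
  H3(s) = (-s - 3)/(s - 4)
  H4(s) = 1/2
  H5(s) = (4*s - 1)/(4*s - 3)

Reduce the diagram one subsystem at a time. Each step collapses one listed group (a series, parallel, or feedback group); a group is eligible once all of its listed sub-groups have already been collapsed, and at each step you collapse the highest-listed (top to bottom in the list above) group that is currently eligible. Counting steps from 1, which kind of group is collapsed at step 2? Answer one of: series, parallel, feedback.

Reducing step by step:

Step 1: combine H1, H2, H3 in series
Step 2: reduce the parallel group H4, H5
Step 3: apply the feedback formula to (H1*H2*H3), (H4+H5)
Step 2: parallel.

Answer: parallel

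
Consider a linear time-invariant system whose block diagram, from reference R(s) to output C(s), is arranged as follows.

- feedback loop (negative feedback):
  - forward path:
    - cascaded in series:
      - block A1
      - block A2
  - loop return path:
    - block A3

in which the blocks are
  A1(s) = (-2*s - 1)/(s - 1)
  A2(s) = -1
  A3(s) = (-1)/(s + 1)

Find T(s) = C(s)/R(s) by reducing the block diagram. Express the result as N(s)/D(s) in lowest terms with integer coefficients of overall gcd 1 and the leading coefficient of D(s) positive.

Reducing step by step:

Step 1 - series reduction of A1, A2, giving (2*s + 1)/(s - 1)
Step 2 - collapse the loop ((A1*A2) forward, A3 return); the result is T(s) itself (integer coefficients, no common factor, positive leading denominator coefficient)

Answer: (2*s^2 + 3*s + 1)/(s^2 - 2*s - 2)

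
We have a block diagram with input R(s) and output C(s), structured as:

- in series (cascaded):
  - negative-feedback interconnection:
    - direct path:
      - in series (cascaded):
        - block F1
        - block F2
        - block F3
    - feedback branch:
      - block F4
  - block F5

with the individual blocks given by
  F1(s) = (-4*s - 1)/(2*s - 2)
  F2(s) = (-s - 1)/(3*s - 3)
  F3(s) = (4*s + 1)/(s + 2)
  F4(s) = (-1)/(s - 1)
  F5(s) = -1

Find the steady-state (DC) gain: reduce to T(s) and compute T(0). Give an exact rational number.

Step 1. series reduction of F1, F2, F3; result (16*s^3 + 24*s^2 + 9*s + 1)/(6*s^3 - 18*s + 12)
Step 2. apply the feedback formula to (F1*F2*F3), F4; result (16*s^4 + 8*s^3 - 15*s^2 - 8*s - 1)/(6*s^4 - 22*s^3 - 42*s^2 + 21*s - 13)
Step 3. series reduction of [(F1*F2*F3)/(1+(F1*F2*F3)*F4)], F5; result (-16*s^4 - 8*s^3 + 15*s^2 + 8*s + 1)/(6*s^4 - 22*s^3 - 42*s^2 + 21*s - 13)
Step 3 gives the overall T(s). Then T(0) = 1/(-13) = -1/13.

Hence the answer: -1/13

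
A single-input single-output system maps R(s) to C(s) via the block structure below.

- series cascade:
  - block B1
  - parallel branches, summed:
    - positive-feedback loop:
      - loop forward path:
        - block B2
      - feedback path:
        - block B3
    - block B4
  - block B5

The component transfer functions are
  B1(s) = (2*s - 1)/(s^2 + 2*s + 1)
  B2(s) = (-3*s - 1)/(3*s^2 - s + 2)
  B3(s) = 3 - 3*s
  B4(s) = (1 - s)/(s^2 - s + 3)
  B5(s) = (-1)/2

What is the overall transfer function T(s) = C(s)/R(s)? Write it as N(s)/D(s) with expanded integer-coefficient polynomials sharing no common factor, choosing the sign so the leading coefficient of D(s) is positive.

First reduce the diagram to T(s).

Step 1 - reduce the feedback loop with forward B2 and return B3: (3*s + 1)/(6*s^2 - 5*s - 5)
Step 2 - parallel reduction of [B2/(1-B2*B3)], B4: (-3*s^3 + 9*s^2 + 8*s - 2)/(6*s^4 - 11*s^3 + 18*s^2 - 10*s - 15)
Step 3 - reduce the series chain B1, ([B2/(1-B2*B3)]+B4), B5: this yields T(s), and no further normalization is needed

Answer: (6*s^4 - 21*s^3 - 7*s^2 + 12*s - 2)/(12*s^6 + 2*s^5 + 4*s^4 + 30*s^3 - 34*s^2 - 80*s - 30)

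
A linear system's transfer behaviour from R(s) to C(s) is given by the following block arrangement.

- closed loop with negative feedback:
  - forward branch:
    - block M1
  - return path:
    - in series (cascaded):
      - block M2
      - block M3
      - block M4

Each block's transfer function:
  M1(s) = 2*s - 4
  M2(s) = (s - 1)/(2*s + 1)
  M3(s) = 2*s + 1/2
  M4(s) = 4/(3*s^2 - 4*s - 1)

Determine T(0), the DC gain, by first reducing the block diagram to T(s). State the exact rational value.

Step 1: cascade M2, M3, M4, giving (8*s^2 - 6*s - 2)/(6*s^3 - 5*s^2 - 6*s - 1)
Step 2: apply the feedback formula to M1, (M2*M3*M4), giving (12*s^4 - 34*s^3 + 8*s^2 + 22*s + 4)/(22*s^3 - 49*s^2 + 14*s + 7)
Step 2 gives the overall T(s). Then T(0) = 4/7.

Hence the answer: 4/7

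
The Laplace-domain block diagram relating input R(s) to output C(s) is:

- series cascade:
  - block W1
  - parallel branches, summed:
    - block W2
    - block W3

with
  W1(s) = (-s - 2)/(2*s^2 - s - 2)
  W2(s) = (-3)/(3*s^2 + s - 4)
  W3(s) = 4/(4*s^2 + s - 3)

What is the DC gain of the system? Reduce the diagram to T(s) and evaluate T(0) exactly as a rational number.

First reduce the diagram to T(s).

Step 1. parallel reduction of W2, W3: (s - 7)/(12*s^4 + 7*s^3 - 24*s^2 - 7*s + 12)
Step 2. cascade W1, (W2+W3): (-s^2 + 5*s + 14)/(24*s^6 + 2*s^5 - 79*s^4 - 4*s^3 + 79*s^2 + 2*s - 24)
DC gain: substitute s = 0 into T(s) from step 2: T(0) = 14/(-24) = -7/12.

Answer: -7/12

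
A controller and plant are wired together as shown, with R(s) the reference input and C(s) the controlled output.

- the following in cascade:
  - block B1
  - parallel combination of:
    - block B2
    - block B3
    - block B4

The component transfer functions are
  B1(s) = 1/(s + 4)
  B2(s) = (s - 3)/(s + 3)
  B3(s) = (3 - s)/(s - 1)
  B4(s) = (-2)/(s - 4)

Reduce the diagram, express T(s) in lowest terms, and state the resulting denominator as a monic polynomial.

Answer: s^4 + 2*s^3 - 19*s^2 - 32*s + 48

Working:
(1) combine B2, B3, B4 in parallel -> (-6*s^2 + 24*s - 42)/(s^3 - 2*s^2 - 11*s + 12)
(2) combine B1, (B2+B3+B4) in series -> (-6*s^2 + 24*s - 42)/(s^4 + 2*s^3 - 19*s^2 - 32*s + 48)
No further cancellation is possible in the step-2 result, so that is T(s). Its denominator is already monic.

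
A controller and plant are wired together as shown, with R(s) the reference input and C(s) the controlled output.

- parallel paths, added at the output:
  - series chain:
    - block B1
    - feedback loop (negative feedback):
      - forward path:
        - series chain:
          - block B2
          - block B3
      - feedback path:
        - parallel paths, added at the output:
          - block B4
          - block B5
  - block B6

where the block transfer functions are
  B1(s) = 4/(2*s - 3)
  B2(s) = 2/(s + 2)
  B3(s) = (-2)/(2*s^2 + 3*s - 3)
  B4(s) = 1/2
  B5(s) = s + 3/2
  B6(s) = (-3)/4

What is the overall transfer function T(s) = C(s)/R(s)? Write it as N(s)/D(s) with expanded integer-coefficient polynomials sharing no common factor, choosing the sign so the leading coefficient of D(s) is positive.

Reducing step by step:

1. multiply B2, B3 (series); result (-4)/(2*s^3 + 7*s^2 + 3*s - 6)
2. parallel reduction of B4, B5; result s + 2
3. apply the feedback formula to (B2*B3), (B4+B5); result (-4)/(2*s^3 + 7*s^2 - s - 14)
4. multiply B1, [(B2*B3)/(1+(B2*B3)*(B4+B5))] (series); result (-16)/(4*s^4 + 8*s^3 - 23*s^2 - 25*s + 42)
5. add (B1*[(B2*B3)/(1+(B2*B3)*(B4+B5))]), B6 (parallel): this yields T(s), and no further normalization is needed

Answer: (-12*s^4 - 24*s^3 + 69*s^2 + 75*s - 190)/(16*s^4 + 32*s^3 - 92*s^2 - 100*s + 168)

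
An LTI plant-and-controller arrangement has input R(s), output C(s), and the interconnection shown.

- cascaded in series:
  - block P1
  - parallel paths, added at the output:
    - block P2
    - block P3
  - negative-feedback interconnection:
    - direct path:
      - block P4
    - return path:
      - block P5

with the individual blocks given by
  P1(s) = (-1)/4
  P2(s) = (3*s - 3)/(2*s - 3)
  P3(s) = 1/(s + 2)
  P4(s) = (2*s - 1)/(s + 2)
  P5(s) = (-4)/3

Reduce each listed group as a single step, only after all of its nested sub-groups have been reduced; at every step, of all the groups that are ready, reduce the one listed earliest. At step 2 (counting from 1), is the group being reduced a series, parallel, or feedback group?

The answer is feedback.

Reasoning:
Step 1 - add P2, P3 (parallel)
Step 2 - apply the feedback formula to P4, P5
Step 3 - series reduction of P1, (P2+P3), [P4/(1+P4*P5)]
The group at step 2 is a feedback group.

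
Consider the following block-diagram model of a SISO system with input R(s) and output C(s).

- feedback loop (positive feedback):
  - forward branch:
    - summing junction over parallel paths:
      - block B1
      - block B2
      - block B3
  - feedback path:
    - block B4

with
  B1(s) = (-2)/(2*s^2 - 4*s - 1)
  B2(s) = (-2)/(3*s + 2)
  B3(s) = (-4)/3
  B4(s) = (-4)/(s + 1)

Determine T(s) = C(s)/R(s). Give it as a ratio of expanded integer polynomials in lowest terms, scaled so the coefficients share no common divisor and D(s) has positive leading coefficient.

Step 1. combine B1, B2, B3 in parallel: (-24*s^3 + 20*s^2 + 50*s + 2)/(18*s^3 - 24*s^2 - 33*s - 6)
Step 2. feedback reduction of (B1+B2+B3), B4, giving the overall T(s)

Hence the answer: (-24*s^4 - 4*s^3 + 70*s^2 + 52*s + 2)/(18*s^4 - 102*s^3 + 23*s^2 + 161*s + 2)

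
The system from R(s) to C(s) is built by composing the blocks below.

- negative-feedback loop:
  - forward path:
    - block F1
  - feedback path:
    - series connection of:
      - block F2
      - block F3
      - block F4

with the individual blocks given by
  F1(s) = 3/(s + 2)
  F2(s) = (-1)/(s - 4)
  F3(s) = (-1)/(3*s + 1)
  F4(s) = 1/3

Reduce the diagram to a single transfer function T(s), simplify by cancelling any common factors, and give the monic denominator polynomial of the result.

(1) combine F2, F3, F4 in series; result 1/(9*s^2 - 33*s - 12)
(2) reduce the feedback loop with forward F1 and return (F2*F3*F4); result (9*s^2 - 33*s - 12)/(3*s^3 - 5*s^2 - 26*s - 7)
T(s) is the step-2 result (common factors already cancelled). Leading coefficient of the denominator: 3. Divide through by 3 for the monic polynomial.

Answer: s^3 - 5*s^2/3 - 26*s/3 - 7/3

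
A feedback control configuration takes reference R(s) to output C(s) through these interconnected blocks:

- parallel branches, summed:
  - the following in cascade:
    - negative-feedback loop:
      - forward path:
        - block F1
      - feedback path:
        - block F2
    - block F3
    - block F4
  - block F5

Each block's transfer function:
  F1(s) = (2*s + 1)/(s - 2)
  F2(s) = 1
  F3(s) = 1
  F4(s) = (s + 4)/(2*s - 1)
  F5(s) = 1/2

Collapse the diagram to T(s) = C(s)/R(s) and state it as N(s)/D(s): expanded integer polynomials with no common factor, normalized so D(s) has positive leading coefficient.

Step 1: collapse the loop (F1 forward, F2 return); result (2*s + 1)/(3*s - 1)
Step 2: multiply [F1/(1+F1*F2)], F3, F4 (series); result (2*s^2 + 9*s + 4)/(6*s^2 - 5*s + 1)
Step 3: parallel reduction of ([F1/(1+F1*F2)]*F3*F4), F5, giving the overall T(s)

Hence the answer: (10*s^2 + 13*s + 9)/(12*s^2 - 10*s + 2)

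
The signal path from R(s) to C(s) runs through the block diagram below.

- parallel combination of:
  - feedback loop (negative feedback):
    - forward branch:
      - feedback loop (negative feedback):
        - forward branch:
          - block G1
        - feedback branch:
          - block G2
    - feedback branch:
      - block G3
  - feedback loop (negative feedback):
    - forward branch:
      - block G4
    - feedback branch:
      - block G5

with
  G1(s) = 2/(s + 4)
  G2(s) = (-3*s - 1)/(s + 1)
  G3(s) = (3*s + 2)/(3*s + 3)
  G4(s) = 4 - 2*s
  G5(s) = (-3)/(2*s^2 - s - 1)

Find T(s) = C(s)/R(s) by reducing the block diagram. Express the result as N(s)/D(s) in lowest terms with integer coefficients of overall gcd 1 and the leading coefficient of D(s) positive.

Step 1 - collapse the loop (G1 forward, G2 return); result (2*s + 2)/(s^2 - s + 2)
Step 2 - apply the feedback formula to [G1/(1+G1*G2)], G3; result (6*s + 6)/(3*s^2 + 3*s + 10)
Step 3 - close the feedback loop around G4, G5; result (-4*s^3 + 10*s^2 - 2*s - 4)/(2*s^2 + 5*s - 13)
Step 4 - reduce the parallel group [[G1/(1+G1*G2)]/(1+[G1/(1+G1*G2)]*G3)], [G4/(1+G4*G5)]; the result is T(s) itself (integer coefficients, no common factor, positive leading denominator coefficient)

Hence the answer: (-12*s^5 + 18*s^4 - 4*s^3 + 124*s^2 - 80*s - 118)/(6*s^4 + 21*s^3 - 4*s^2 + 11*s - 130)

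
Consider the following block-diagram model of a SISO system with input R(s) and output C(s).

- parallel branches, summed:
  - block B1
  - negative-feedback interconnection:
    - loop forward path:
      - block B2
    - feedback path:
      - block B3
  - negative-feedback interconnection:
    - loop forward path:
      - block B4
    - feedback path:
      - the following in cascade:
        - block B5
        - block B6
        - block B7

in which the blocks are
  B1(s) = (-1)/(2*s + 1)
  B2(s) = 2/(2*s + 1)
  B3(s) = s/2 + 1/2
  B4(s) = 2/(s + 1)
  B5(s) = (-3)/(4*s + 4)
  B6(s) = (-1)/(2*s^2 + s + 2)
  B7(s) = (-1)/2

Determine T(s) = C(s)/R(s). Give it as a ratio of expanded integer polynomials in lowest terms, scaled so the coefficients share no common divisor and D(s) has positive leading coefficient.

The answer is (104*s^5 + 276*s^4 + 368*s^3 + 332*s^2 + 165*s + 32)/(48*s^6 + 176*s^5 + 300*s^4 + 328*s^3 + 218*s^2 + 75*s + 10).

Reasoning:
[1] reduce the feedback loop with forward B2 and return B3 -> 2/(3*s + 2)
[2] series reduction of B5, B6, B7 -> (-3)/(16*s^3 + 24*s^2 + 24*s + 16)
[3] collapse the loop (B4 forward, (B5*B6*B7) return) -> (16*s^3 + 24*s^2 + 24*s + 16)/(8*s^4 + 20*s^3 + 24*s^2 + 20*s + 5)
[4] reduce the parallel group B1, [B2/(1+B2*B3)], [B4/(1+B4*(B5*B6*B7))]: this yields T(s), and no further normalization is needed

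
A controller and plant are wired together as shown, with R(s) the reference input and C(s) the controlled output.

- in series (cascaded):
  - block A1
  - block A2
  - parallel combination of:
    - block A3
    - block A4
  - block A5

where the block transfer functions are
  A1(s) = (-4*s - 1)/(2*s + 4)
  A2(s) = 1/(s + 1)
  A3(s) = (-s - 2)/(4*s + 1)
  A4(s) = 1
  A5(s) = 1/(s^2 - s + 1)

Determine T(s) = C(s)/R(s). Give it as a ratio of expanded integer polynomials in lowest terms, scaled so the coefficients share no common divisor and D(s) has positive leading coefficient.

Reducing step by step:

(1) combine A3, A4 in parallel, giving (3*s - 1)/(4*s + 1)
(2) reduce the series chain A1, A2, (A3+A4), A5, giving the overall T(s)

Answer: (1 - 3*s)/(2*s^4 + 4*s^3 + 2*s + 4)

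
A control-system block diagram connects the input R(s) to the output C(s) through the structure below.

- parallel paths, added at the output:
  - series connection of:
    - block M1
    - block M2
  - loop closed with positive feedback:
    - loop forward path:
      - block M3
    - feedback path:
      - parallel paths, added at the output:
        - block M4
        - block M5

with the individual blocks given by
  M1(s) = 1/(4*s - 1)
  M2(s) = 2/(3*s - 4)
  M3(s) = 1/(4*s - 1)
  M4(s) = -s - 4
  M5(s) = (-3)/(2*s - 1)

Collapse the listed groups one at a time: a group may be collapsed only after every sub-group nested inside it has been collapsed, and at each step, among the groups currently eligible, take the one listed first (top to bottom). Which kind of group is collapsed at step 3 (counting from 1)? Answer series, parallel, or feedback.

The answer is feedback.

Reasoning:
[1] cascade M1, M2
[2] reduce the parallel group M4, M5
[3] reduce the feedback loop with forward M3 and return (M4+M5)
[4] combine (M1*M2), [M3/(1-M3*(M4+M5))] in parallel
The group at step 3 is a feedback group.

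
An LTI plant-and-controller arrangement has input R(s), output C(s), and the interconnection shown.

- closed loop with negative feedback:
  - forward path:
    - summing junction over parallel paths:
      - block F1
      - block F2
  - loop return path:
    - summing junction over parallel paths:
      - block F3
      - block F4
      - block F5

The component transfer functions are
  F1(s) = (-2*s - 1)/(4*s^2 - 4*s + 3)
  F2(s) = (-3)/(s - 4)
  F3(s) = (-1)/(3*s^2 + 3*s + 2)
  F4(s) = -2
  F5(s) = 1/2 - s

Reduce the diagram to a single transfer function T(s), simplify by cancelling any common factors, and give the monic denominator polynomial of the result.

First reduce the diagram to T(s).

1. sum the parallel branches F1, F2; result (-14*s^2 + 19*s - 5)/(4*s^3 - 20*s^2 + 19*s - 12)
2. add F3, F4, F5 (parallel); result (-6*s^3 - 15*s^2 - 13*s - 8)/(6*s^2 + 6*s + 4)
3. feedback reduction of (F1+F2), (F3+F4+F5); result (-84*s^4 + 30*s^3 + 28*s^2 + 46*s - 20)/(108*s^5 - 63*s^3 - 98*s^2 - 83*s - 8)
Step 3 gives the fully reduced T(s), with no common factor left to cancel. The denominator's leading coefficient is 108, so divide each of its coefficients by 108 to get the monic form.

Answer: s^5 - 7*s^3/12 - 49*s^2/54 - 83*s/108 - 2/27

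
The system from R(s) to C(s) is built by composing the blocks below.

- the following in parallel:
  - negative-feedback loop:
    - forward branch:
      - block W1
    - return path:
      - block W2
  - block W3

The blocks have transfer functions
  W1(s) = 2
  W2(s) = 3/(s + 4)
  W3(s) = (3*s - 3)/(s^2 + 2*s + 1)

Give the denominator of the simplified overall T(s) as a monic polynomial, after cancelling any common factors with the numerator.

The answer is s^3 + 12*s^2 + 21*s + 10.

Reasoning:
Step 1 - collapse the loop (W1 forward, W2 return); result (2*s + 8)/(s + 10)
Step 2 - sum the parallel branches [W1/(1+W1*W2)], W3; result (2*s^3 + 15*s^2 + 45*s - 22)/(s^3 + 12*s^2 + 21*s + 10)
The result of step 2 is T(s) in lowest terms. Its denominator already has leading coefficient 1, so it is monic as it stands.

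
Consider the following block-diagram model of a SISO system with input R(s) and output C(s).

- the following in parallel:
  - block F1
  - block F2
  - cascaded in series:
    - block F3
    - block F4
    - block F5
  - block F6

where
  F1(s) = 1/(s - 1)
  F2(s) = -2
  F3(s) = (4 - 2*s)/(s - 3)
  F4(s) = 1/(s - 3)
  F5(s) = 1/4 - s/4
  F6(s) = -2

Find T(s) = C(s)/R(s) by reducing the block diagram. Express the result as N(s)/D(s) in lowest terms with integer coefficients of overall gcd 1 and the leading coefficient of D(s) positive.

Reducing step by step:

[1] multiply F3, F4, F5 (series); result (s^2 - 3*s + 2)/(2*s^2 - 12*s + 18)
[2] sum the parallel branches F1, F2, (F3*F4*F5), F6, giving the overall T(s)

Answer: (-7*s^3 + 54*s^2 - 127*s + 88)/(2*s^3 - 14*s^2 + 30*s - 18)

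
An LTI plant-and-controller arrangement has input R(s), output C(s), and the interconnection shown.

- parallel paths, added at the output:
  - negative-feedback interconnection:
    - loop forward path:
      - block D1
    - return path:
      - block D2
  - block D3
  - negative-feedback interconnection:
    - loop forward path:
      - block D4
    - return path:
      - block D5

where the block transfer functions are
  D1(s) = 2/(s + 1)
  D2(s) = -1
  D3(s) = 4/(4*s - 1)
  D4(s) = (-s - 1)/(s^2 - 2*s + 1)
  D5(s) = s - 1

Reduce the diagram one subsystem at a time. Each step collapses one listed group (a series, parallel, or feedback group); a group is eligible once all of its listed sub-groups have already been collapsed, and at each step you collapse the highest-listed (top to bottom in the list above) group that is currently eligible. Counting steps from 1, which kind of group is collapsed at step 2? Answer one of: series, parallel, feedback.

Step 1 - close the feedback loop around D1, D2
Step 2 - apply the feedback formula to D4, D5
Step 3 - sum the parallel branches [D1/(1+D1*D2)], D3, [D4/(1+D4*D5)]
Step 2: feedback.

Therefore the answer is feedback.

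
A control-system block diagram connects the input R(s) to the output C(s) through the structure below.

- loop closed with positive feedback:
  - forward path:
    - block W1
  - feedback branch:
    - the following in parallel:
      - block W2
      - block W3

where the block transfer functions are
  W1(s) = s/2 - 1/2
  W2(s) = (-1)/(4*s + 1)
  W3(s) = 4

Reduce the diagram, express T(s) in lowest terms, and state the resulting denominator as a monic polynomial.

Reducing step by step:

Step 1. sum the parallel branches W2, W3 = (16*s + 3)/(4*s + 1)
Step 2. apply the feedback formula to W1, (W2+W3) = (-4*s^2 + 3*s + 1)/(16*s^2 - 21*s - 5)
That last expression is T(s), already simplified. Scaling its denominator by 1/16 (the reciprocal of the leading coefficient) yields the monic denominator.

Answer: s^2 - 21*s/16 - 5/16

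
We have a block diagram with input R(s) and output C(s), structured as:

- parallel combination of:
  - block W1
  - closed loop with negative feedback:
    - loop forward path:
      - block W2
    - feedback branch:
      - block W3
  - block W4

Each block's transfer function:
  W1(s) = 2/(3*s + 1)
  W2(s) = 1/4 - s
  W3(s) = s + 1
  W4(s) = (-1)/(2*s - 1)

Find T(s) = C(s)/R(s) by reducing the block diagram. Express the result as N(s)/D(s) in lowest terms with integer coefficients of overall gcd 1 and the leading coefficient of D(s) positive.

1. apply the feedback formula to W2, W3: (4*s - 1)/(4*s^2 + 3*s - 5)
2. reduce the parallel group W1, [W2/(1+W2*W3)], W4; the result is T(s) itself (integer coefficients, no common factor, positive leading denominator coefficient)

Therefore the answer is (28*s^3 - 19*s^2 - 17*s + 16)/(24*s^4 + 14*s^3 - 37*s^2 + 2*s + 5).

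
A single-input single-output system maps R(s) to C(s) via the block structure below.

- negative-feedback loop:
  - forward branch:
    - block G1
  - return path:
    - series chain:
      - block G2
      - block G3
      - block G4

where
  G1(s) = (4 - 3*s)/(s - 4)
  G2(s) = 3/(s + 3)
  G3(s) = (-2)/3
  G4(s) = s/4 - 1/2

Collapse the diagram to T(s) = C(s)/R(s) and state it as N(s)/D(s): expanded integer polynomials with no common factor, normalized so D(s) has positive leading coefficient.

(1) series reduction of G2, G3, G4, giving (2 - s)/(2*s + 6)
(2) reduce the feedback loop with forward G1 and return (G2*G3*G4), giving the overall T(s)

Final answer: (-6*s^2 - 10*s + 24)/(5*s^2 - 12*s - 16)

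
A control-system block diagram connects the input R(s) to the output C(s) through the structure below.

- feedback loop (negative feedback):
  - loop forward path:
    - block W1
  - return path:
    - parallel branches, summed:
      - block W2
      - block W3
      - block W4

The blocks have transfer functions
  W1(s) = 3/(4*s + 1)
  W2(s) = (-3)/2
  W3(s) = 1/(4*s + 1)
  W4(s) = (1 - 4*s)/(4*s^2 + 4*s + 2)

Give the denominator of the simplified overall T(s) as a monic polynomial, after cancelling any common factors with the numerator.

Step 1: sum the parallel branches W2, W3, W4 -> (-12*s^3 - 21*s^2 - 7*s)/(8*s^3 + 10*s^2 + 6*s + 1)
Step 2: apply the feedback formula to W1, (W2+W3+W4) -> (24*s^3 + 30*s^2 + 18*s + 3)/(32*s^4 + 12*s^3 - 29*s^2 - 11*s + 1)
Step 2 gives the fully reduced T(s), with no common factor left to cancel. The denominator's leading coefficient is 32, so divide each of its coefficients by 32 to get the monic form.

Final answer: s^4 + 3*s^3/8 - 29*s^2/32 - 11*s/32 + 1/32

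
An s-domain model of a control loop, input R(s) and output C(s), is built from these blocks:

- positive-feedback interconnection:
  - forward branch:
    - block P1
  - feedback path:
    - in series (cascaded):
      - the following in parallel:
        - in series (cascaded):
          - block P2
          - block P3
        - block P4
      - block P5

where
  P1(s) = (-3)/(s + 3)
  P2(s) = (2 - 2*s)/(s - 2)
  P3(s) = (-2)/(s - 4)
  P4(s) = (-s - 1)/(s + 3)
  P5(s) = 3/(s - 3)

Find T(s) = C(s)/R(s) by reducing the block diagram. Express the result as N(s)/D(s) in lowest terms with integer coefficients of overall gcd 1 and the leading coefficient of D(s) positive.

Reducing step by step:

Step 1. multiply P2, P3 (series) gives (4*s - 4)/(s^2 - 6*s + 8)
Step 2. parallel reduction of (P2*P3), P4 gives (-s^3 + 9*s^2 + 6*s - 20)/(s^3 - 3*s^2 - 10*s + 24)
Step 3. combine ((P2*P3)+P4), P5 in series gives (-3*s^3 + 27*s^2 + 18*s - 60)/(s^4 - 6*s^3 - s^2 + 54*s - 72)
Step 4. reduce the feedback loop with forward P1 and return (((P2*P3)+P4)*P5) - this is the overall T(s), already in the required normalized form

Answer: (-3*s^4 + 18*s^3 + 3*s^2 - 162*s + 216)/(s^5 - 3*s^4 - 28*s^3 + 132*s^2 + 144*s - 396)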